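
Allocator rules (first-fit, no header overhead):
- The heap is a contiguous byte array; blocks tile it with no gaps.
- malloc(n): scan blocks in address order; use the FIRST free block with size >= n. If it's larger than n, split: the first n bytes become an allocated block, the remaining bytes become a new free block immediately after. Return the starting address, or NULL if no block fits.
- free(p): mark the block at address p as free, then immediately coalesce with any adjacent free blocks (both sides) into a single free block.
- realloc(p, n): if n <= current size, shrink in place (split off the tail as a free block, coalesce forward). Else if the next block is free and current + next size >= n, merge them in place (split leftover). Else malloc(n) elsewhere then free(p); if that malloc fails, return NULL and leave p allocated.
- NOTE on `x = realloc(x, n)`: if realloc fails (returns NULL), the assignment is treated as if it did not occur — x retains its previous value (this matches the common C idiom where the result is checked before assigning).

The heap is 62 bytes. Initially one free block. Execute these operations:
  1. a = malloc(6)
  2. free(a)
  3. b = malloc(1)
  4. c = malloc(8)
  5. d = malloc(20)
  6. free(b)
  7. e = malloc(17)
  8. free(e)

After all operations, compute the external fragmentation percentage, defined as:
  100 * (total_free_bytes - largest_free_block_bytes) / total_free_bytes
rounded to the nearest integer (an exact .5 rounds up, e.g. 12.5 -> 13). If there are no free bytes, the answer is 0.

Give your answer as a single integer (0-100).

Answer: 3

Derivation:
Op 1: a = malloc(6) -> a = 0; heap: [0-5 ALLOC][6-61 FREE]
Op 2: free(a) -> (freed a); heap: [0-61 FREE]
Op 3: b = malloc(1) -> b = 0; heap: [0-0 ALLOC][1-61 FREE]
Op 4: c = malloc(8) -> c = 1; heap: [0-0 ALLOC][1-8 ALLOC][9-61 FREE]
Op 5: d = malloc(20) -> d = 9; heap: [0-0 ALLOC][1-8 ALLOC][9-28 ALLOC][29-61 FREE]
Op 6: free(b) -> (freed b); heap: [0-0 FREE][1-8 ALLOC][9-28 ALLOC][29-61 FREE]
Op 7: e = malloc(17) -> e = 29; heap: [0-0 FREE][1-8 ALLOC][9-28 ALLOC][29-45 ALLOC][46-61 FREE]
Op 8: free(e) -> (freed e); heap: [0-0 FREE][1-8 ALLOC][9-28 ALLOC][29-61 FREE]
Free blocks: [1 33] total_free=34 largest=33 -> 100*(34-33)/34 = 100/34 ≈ 2.941 -> rounds to 3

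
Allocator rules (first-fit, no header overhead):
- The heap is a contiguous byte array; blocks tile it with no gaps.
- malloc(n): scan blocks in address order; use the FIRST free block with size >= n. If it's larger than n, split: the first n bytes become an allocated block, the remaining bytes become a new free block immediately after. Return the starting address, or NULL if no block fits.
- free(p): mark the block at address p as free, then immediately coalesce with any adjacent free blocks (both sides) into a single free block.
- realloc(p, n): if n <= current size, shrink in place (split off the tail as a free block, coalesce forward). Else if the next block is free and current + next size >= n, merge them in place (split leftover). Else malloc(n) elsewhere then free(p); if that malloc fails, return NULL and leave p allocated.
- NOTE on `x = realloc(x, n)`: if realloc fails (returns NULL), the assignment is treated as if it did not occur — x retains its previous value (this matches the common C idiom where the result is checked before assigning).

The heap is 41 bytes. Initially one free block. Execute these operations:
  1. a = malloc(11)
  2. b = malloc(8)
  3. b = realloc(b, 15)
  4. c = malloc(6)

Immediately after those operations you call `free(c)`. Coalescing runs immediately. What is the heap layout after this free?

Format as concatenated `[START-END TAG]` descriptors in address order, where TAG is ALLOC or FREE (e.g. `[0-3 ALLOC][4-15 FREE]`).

Op 1: a = malloc(11) -> a = 0; heap: [0-10 ALLOC][11-40 FREE]
Op 2: b = malloc(8) -> b = 11; heap: [0-10 ALLOC][11-18 ALLOC][19-40 FREE]
Op 3: b = realloc(b, 15) -> b = 11; heap: [0-10 ALLOC][11-25 ALLOC][26-40 FREE]
Op 4: c = malloc(6) -> c = 26; heap: [0-10 ALLOC][11-25 ALLOC][26-31 ALLOC][32-40 FREE]
free(c): c = 26 -> block [26-31 ALLOC]; mark free, coalesce with adjacent free neighbors -> [0-10 ALLOC][11-25 ALLOC][26-40 FREE]

Answer: [0-10 ALLOC][11-25 ALLOC][26-40 FREE]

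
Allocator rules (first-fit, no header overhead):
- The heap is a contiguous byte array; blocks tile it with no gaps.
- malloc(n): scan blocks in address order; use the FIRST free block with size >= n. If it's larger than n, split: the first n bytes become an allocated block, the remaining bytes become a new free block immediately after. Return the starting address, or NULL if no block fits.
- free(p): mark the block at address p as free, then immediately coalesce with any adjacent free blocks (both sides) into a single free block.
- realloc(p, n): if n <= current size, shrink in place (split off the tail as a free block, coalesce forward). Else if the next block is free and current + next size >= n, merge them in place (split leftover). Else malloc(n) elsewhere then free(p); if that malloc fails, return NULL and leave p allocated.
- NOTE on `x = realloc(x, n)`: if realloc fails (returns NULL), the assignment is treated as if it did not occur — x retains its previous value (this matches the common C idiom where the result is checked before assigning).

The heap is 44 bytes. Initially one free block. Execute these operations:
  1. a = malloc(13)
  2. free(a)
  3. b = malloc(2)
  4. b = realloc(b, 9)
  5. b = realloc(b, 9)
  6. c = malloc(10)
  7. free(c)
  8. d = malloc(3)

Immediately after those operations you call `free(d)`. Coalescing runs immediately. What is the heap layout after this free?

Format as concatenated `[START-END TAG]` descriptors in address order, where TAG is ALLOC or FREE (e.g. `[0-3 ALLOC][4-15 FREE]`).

Answer: [0-8 ALLOC][9-43 FREE]

Derivation:
Op 1: a = malloc(13) -> a = 0; heap: [0-12 ALLOC][13-43 FREE]
Op 2: free(a) -> (freed a); heap: [0-43 FREE]
Op 3: b = malloc(2) -> b = 0; heap: [0-1 ALLOC][2-43 FREE]
Op 4: b = realloc(b, 9) -> b = 0; heap: [0-8 ALLOC][9-43 FREE]
Op 5: b = realloc(b, 9) -> b = 0; heap: [0-8 ALLOC][9-43 FREE]
Op 6: c = malloc(10) -> c = 9; heap: [0-8 ALLOC][9-18 ALLOC][19-43 FREE]
Op 7: free(c) -> (freed c); heap: [0-8 ALLOC][9-43 FREE]
Op 8: d = malloc(3) -> d = 9; heap: [0-8 ALLOC][9-11 ALLOC][12-43 FREE]
free(d): d = 9 -> block [9-11 ALLOC]; mark free, coalesce with adjacent free neighbors -> [0-8 ALLOC][9-43 FREE]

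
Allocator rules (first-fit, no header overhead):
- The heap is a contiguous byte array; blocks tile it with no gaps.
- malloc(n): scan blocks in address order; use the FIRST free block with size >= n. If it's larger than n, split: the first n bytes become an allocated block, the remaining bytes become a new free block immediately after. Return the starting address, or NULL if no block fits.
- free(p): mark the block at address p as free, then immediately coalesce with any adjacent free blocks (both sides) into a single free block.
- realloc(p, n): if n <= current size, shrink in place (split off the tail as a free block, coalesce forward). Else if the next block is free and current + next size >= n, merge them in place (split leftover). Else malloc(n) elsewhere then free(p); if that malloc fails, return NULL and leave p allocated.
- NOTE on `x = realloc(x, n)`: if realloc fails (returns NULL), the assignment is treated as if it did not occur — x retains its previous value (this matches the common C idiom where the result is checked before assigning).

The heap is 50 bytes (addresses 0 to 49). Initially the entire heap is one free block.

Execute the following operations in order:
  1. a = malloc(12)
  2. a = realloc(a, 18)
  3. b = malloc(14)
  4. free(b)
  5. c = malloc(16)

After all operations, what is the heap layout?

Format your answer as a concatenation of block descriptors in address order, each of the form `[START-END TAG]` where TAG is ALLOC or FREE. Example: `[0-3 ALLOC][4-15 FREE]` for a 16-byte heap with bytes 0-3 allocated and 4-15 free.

Op 1: a = malloc(12) -> a = 0; heap: [0-11 ALLOC][12-49 FREE]
Op 2: a = realloc(a, 18) -> a = 0; heap: [0-17 ALLOC][18-49 FREE]
Op 3: b = malloc(14) -> b = 18; heap: [0-17 ALLOC][18-31 ALLOC][32-49 FREE]
Op 4: free(b) -> (freed b); heap: [0-17 ALLOC][18-49 FREE]
Op 5: c = malloc(16) -> c = 18; heap: [0-17 ALLOC][18-33 ALLOC][34-49 FREE]

Answer: [0-17 ALLOC][18-33 ALLOC][34-49 FREE]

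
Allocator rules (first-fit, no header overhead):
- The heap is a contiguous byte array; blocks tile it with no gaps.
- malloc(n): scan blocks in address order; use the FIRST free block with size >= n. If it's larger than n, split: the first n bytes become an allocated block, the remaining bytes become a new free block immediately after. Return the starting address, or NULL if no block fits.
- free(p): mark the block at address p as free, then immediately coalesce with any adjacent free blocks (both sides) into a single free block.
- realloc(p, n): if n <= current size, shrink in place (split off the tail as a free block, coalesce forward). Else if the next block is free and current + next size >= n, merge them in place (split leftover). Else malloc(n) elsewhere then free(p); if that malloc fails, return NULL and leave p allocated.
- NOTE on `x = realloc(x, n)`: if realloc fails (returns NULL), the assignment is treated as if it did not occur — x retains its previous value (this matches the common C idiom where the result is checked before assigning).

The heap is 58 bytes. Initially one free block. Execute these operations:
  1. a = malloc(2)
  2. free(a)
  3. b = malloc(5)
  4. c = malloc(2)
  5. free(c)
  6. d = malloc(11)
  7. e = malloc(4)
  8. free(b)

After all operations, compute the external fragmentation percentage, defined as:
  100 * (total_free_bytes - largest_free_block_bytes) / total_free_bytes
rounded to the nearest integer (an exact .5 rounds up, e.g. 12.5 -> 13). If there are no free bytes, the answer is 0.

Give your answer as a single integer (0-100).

Op 1: a = malloc(2) -> a = 0; heap: [0-1 ALLOC][2-57 FREE]
Op 2: free(a) -> (freed a); heap: [0-57 FREE]
Op 3: b = malloc(5) -> b = 0; heap: [0-4 ALLOC][5-57 FREE]
Op 4: c = malloc(2) -> c = 5; heap: [0-4 ALLOC][5-6 ALLOC][7-57 FREE]
Op 5: free(c) -> (freed c); heap: [0-4 ALLOC][5-57 FREE]
Op 6: d = malloc(11) -> d = 5; heap: [0-4 ALLOC][5-15 ALLOC][16-57 FREE]
Op 7: e = malloc(4) -> e = 16; heap: [0-4 ALLOC][5-15 ALLOC][16-19 ALLOC][20-57 FREE]
Op 8: free(b) -> (freed b); heap: [0-4 FREE][5-15 ALLOC][16-19 ALLOC][20-57 FREE]
Free blocks: [5 38] total_free=43 largest=38 -> 100*(43-38)/43 = 500/43 ≈ 11.628 -> rounds to 12

Answer: 12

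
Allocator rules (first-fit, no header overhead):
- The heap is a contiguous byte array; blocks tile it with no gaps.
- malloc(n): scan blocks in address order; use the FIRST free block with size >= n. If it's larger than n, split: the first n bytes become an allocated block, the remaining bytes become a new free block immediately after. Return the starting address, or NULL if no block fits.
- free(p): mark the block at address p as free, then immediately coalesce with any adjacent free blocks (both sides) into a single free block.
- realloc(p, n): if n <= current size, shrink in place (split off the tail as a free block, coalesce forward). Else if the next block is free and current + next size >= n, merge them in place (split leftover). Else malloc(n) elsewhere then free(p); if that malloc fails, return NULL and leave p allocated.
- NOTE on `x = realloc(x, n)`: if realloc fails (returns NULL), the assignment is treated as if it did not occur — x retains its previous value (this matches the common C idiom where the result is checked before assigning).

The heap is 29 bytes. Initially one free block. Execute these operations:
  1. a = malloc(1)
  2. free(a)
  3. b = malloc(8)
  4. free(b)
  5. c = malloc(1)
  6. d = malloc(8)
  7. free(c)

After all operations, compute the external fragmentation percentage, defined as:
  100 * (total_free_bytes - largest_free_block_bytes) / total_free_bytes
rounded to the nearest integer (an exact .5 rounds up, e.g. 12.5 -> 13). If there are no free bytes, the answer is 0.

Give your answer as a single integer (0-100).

Op 1: a = malloc(1) -> a = 0; heap: [0-0 ALLOC][1-28 FREE]
Op 2: free(a) -> (freed a); heap: [0-28 FREE]
Op 3: b = malloc(8) -> b = 0; heap: [0-7 ALLOC][8-28 FREE]
Op 4: free(b) -> (freed b); heap: [0-28 FREE]
Op 5: c = malloc(1) -> c = 0; heap: [0-0 ALLOC][1-28 FREE]
Op 6: d = malloc(8) -> d = 1; heap: [0-0 ALLOC][1-8 ALLOC][9-28 FREE]
Op 7: free(c) -> (freed c); heap: [0-0 FREE][1-8 ALLOC][9-28 FREE]
Free blocks: [1 20] total_free=21 largest=20 -> 100*(21-20)/21 = 100/21 ≈ 4.762 -> rounds to 5

Answer: 5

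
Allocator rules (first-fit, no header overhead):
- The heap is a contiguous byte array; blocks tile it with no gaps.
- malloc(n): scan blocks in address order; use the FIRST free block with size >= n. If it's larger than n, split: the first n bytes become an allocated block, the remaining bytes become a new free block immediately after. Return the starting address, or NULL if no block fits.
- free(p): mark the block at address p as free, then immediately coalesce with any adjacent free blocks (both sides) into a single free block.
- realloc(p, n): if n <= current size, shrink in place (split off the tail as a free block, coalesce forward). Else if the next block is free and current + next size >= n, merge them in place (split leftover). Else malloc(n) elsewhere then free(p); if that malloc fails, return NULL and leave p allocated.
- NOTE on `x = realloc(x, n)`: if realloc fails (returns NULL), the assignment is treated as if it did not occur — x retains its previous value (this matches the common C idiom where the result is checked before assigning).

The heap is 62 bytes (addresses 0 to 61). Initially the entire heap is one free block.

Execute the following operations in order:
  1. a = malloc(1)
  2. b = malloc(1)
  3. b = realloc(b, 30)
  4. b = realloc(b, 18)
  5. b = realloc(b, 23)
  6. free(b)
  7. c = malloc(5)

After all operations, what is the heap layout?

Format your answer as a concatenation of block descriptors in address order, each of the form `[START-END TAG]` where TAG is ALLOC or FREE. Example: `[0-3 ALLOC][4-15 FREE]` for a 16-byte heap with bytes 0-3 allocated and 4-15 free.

Op 1: a = malloc(1) -> a = 0; heap: [0-0 ALLOC][1-61 FREE]
Op 2: b = malloc(1) -> b = 1; heap: [0-0 ALLOC][1-1 ALLOC][2-61 FREE]
Op 3: b = realloc(b, 30) -> b = 1; heap: [0-0 ALLOC][1-30 ALLOC][31-61 FREE]
Op 4: b = realloc(b, 18) -> b = 1; heap: [0-0 ALLOC][1-18 ALLOC][19-61 FREE]
Op 5: b = realloc(b, 23) -> b = 1; heap: [0-0 ALLOC][1-23 ALLOC][24-61 FREE]
Op 6: free(b) -> (freed b); heap: [0-0 ALLOC][1-61 FREE]
Op 7: c = malloc(5) -> c = 1; heap: [0-0 ALLOC][1-5 ALLOC][6-61 FREE]

Answer: [0-0 ALLOC][1-5 ALLOC][6-61 FREE]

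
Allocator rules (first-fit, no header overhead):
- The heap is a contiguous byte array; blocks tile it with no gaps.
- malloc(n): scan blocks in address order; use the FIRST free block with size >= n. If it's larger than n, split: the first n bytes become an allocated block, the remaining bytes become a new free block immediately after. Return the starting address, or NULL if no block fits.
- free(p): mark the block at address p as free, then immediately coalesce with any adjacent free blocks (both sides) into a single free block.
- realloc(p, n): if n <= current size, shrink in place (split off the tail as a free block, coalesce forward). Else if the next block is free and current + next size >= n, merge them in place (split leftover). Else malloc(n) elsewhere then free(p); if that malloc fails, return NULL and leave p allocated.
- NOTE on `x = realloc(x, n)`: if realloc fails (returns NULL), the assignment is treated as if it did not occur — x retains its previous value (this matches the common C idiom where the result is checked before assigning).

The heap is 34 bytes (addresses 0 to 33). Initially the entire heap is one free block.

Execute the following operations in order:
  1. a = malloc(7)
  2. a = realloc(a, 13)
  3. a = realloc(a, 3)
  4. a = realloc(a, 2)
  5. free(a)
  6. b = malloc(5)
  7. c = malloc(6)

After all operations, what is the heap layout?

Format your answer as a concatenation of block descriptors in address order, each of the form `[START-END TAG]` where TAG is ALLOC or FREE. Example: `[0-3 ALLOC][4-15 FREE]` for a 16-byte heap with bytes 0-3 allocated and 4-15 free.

Op 1: a = malloc(7) -> a = 0; heap: [0-6 ALLOC][7-33 FREE]
Op 2: a = realloc(a, 13) -> a = 0; heap: [0-12 ALLOC][13-33 FREE]
Op 3: a = realloc(a, 3) -> a = 0; heap: [0-2 ALLOC][3-33 FREE]
Op 4: a = realloc(a, 2) -> a = 0; heap: [0-1 ALLOC][2-33 FREE]
Op 5: free(a) -> (freed a); heap: [0-33 FREE]
Op 6: b = malloc(5) -> b = 0; heap: [0-4 ALLOC][5-33 FREE]
Op 7: c = malloc(6) -> c = 5; heap: [0-4 ALLOC][5-10 ALLOC][11-33 FREE]

Answer: [0-4 ALLOC][5-10 ALLOC][11-33 FREE]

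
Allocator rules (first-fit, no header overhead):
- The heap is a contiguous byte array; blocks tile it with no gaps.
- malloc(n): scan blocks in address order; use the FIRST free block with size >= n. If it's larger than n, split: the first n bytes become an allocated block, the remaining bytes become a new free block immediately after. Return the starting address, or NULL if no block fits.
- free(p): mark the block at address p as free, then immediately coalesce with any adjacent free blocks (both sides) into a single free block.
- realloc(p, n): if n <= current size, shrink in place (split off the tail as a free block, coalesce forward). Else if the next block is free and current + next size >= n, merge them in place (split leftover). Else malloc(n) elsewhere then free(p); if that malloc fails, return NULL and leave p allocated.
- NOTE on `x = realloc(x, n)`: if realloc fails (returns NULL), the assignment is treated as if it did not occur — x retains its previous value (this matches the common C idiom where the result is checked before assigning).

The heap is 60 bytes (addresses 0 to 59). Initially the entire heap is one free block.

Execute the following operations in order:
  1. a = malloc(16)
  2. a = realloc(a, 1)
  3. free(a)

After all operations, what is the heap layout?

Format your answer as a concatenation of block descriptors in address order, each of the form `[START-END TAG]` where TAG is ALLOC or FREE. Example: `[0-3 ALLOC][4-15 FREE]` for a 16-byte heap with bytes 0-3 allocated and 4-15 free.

Op 1: a = malloc(16) -> a = 0; heap: [0-15 ALLOC][16-59 FREE]
Op 2: a = realloc(a, 1) -> a = 0; heap: [0-0 ALLOC][1-59 FREE]
Op 3: free(a) -> (freed a); heap: [0-59 FREE]

Answer: [0-59 FREE]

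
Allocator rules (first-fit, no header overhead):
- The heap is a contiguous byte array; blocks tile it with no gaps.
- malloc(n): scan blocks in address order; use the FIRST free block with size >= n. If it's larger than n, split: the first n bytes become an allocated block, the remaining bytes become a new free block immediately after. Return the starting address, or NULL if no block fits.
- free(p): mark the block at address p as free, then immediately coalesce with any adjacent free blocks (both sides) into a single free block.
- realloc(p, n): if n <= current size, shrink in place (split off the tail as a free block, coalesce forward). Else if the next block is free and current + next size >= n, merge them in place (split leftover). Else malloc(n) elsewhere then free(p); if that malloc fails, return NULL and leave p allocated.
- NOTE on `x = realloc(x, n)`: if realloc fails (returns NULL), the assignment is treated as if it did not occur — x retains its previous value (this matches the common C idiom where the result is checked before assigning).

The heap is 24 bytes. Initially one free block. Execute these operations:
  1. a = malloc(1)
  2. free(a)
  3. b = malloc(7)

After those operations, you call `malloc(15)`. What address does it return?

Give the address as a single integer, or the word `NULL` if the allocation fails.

Op 1: a = malloc(1) -> a = 0; heap: [0-0 ALLOC][1-23 FREE]
Op 2: free(a) -> (freed a); heap: [0-23 FREE]
Op 3: b = malloc(7) -> b = 0; heap: [0-6 ALLOC][7-23 FREE]
malloc(15): first-fit scan over [0-6 ALLOC][7-23 FREE] -> 7

Answer: 7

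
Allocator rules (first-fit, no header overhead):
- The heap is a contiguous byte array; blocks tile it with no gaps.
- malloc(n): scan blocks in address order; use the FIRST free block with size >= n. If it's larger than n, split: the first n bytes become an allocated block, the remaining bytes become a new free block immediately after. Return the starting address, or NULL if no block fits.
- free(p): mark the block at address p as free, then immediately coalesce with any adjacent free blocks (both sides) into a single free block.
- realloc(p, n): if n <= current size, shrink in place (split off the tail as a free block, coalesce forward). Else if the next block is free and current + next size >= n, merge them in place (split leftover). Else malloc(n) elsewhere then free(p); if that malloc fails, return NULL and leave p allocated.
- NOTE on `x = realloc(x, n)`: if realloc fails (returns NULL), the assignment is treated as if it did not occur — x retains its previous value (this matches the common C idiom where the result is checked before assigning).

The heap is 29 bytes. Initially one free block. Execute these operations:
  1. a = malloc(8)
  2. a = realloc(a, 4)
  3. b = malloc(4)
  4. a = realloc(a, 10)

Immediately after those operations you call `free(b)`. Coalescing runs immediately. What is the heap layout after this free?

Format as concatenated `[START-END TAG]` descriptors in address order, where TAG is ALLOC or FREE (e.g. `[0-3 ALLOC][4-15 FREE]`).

Op 1: a = malloc(8) -> a = 0; heap: [0-7 ALLOC][8-28 FREE]
Op 2: a = realloc(a, 4) -> a = 0; heap: [0-3 ALLOC][4-28 FREE]
Op 3: b = malloc(4) -> b = 4; heap: [0-3 ALLOC][4-7 ALLOC][8-28 FREE]
Op 4: a = realloc(a, 10) -> a = 8; heap: [0-3 FREE][4-7 ALLOC][8-17 ALLOC][18-28 FREE]
free(b): b = 4 -> block [4-7 ALLOC]; mark free, coalesce with adjacent free neighbors -> [0-7 FREE][8-17 ALLOC][18-28 FREE]

Answer: [0-7 FREE][8-17 ALLOC][18-28 FREE]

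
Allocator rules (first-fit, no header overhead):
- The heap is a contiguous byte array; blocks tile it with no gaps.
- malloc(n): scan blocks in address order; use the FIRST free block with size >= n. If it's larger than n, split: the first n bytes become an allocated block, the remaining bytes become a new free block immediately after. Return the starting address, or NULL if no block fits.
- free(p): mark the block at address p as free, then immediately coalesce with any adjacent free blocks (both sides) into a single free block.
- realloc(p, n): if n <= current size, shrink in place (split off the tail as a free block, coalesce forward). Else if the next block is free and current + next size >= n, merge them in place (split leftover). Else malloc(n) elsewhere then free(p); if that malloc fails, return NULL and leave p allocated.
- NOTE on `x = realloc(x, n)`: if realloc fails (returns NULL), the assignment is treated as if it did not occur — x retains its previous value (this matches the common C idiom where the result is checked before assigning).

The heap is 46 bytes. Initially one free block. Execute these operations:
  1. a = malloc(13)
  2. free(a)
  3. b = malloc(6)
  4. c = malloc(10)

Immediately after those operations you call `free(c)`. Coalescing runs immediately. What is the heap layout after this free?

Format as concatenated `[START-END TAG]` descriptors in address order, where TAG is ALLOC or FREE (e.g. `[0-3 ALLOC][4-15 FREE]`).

Op 1: a = malloc(13) -> a = 0; heap: [0-12 ALLOC][13-45 FREE]
Op 2: free(a) -> (freed a); heap: [0-45 FREE]
Op 3: b = malloc(6) -> b = 0; heap: [0-5 ALLOC][6-45 FREE]
Op 4: c = malloc(10) -> c = 6; heap: [0-5 ALLOC][6-15 ALLOC][16-45 FREE]
free(c): c = 6 -> block [6-15 ALLOC]; mark free, coalesce with adjacent free neighbors -> [0-5 ALLOC][6-45 FREE]

Answer: [0-5 ALLOC][6-45 FREE]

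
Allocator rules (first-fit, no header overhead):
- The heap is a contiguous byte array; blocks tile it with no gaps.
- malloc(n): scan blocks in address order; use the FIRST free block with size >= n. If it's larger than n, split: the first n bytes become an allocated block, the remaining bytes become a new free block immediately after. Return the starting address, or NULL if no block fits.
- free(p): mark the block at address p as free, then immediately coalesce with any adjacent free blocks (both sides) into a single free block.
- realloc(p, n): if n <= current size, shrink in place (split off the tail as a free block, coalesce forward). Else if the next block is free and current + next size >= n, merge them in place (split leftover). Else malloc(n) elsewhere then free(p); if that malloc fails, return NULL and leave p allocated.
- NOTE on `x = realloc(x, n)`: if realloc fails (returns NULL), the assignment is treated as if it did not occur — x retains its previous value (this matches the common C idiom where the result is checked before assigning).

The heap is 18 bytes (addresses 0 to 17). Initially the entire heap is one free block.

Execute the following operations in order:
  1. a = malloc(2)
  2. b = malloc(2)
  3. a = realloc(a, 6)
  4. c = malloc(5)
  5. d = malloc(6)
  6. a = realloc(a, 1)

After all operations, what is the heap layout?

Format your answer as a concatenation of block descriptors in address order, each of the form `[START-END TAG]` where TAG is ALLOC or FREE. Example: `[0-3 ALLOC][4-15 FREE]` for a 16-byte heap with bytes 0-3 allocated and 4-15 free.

Answer: [0-1 FREE][2-3 ALLOC][4-4 ALLOC][5-9 FREE][10-14 ALLOC][15-17 FREE]

Derivation:
Op 1: a = malloc(2) -> a = 0; heap: [0-1 ALLOC][2-17 FREE]
Op 2: b = malloc(2) -> b = 2; heap: [0-1 ALLOC][2-3 ALLOC][4-17 FREE]
Op 3: a = realloc(a, 6) -> a = 4; heap: [0-1 FREE][2-3 ALLOC][4-9 ALLOC][10-17 FREE]
Op 4: c = malloc(5) -> c = 10; heap: [0-1 FREE][2-3 ALLOC][4-9 ALLOC][10-14 ALLOC][15-17 FREE]
Op 5: d = malloc(6) -> d = NULL; heap: [0-1 FREE][2-3 ALLOC][4-9 ALLOC][10-14 ALLOC][15-17 FREE]
Op 6: a = realloc(a, 1) -> a = 4; heap: [0-1 FREE][2-3 ALLOC][4-4 ALLOC][5-9 FREE][10-14 ALLOC][15-17 FREE]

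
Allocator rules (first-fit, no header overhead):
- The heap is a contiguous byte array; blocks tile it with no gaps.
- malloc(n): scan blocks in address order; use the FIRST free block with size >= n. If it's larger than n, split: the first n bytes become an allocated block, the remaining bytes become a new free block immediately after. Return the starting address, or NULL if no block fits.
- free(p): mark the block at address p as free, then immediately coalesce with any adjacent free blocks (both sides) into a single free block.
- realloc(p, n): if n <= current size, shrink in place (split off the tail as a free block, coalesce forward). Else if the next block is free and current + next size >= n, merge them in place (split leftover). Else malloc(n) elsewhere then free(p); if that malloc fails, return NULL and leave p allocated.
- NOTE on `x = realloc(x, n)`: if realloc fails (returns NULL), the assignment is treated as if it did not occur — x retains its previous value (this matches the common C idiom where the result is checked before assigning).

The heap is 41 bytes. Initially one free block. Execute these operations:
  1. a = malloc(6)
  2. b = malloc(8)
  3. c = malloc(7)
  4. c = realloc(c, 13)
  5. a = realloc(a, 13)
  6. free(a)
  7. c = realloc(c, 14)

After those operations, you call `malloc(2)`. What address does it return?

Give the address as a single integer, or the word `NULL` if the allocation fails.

Op 1: a = malloc(6) -> a = 0; heap: [0-5 ALLOC][6-40 FREE]
Op 2: b = malloc(8) -> b = 6; heap: [0-5 ALLOC][6-13 ALLOC][14-40 FREE]
Op 3: c = malloc(7) -> c = 14; heap: [0-5 ALLOC][6-13 ALLOC][14-20 ALLOC][21-40 FREE]
Op 4: c = realloc(c, 13) -> c = 14; heap: [0-5 ALLOC][6-13 ALLOC][14-26 ALLOC][27-40 FREE]
Op 5: a = realloc(a, 13) -> a = 27; heap: [0-5 FREE][6-13 ALLOC][14-26 ALLOC][27-39 ALLOC][40-40 FREE]
Op 6: free(a) -> (freed a); heap: [0-5 FREE][6-13 ALLOC][14-26 ALLOC][27-40 FREE]
Op 7: c = realloc(c, 14) -> c = 14; heap: [0-5 FREE][6-13 ALLOC][14-27 ALLOC][28-40 FREE]
malloc(2): first-fit scan over [0-5 FREE][6-13 ALLOC][14-27 ALLOC][28-40 FREE] -> 0

Answer: 0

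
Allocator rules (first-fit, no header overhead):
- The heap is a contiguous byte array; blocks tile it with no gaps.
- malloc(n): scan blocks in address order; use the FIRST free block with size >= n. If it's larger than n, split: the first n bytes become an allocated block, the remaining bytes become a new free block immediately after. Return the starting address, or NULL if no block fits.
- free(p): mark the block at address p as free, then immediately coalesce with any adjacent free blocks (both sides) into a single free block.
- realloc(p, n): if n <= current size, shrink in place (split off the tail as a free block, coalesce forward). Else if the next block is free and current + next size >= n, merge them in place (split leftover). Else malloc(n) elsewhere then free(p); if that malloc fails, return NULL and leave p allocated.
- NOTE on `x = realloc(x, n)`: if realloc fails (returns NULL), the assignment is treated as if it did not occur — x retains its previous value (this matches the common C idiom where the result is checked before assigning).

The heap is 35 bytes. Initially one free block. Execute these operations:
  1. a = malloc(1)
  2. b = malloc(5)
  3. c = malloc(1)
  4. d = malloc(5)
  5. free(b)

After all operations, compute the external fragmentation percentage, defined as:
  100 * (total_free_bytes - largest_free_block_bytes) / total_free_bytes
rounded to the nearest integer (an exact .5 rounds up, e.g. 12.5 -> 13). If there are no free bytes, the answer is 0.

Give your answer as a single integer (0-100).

Answer: 18

Derivation:
Op 1: a = malloc(1) -> a = 0; heap: [0-0 ALLOC][1-34 FREE]
Op 2: b = malloc(5) -> b = 1; heap: [0-0 ALLOC][1-5 ALLOC][6-34 FREE]
Op 3: c = malloc(1) -> c = 6; heap: [0-0 ALLOC][1-5 ALLOC][6-6 ALLOC][7-34 FREE]
Op 4: d = malloc(5) -> d = 7; heap: [0-0 ALLOC][1-5 ALLOC][6-6 ALLOC][7-11 ALLOC][12-34 FREE]
Op 5: free(b) -> (freed b); heap: [0-0 ALLOC][1-5 FREE][6-6 ALLOC][7-11 ALLOC][12-34 FREE]
Free blocks: [5 23] total_free=28 largest=23 -> 100*(28-23)/28 = 500/28 ≈ 17.857 -> rounds to 18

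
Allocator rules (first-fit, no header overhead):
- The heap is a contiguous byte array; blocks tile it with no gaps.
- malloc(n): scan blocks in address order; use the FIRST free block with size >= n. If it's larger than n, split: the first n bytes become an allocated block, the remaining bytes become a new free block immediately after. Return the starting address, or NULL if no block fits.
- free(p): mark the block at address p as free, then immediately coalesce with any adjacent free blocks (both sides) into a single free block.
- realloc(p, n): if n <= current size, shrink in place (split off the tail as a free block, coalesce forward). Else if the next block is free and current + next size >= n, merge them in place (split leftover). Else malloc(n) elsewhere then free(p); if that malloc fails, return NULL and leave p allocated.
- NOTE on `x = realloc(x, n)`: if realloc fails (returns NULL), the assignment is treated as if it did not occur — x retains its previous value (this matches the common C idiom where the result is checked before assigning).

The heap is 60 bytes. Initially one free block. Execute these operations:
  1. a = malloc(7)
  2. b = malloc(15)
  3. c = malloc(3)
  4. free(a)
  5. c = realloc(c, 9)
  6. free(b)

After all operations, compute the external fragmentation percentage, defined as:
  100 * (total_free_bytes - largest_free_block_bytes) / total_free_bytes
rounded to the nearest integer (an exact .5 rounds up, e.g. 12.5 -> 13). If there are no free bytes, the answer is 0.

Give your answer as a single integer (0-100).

Op 1: a = malloc(7) -> a = 0; heap: [0-6 ALLOC][7-59 FREE]
Op 2: b = malloc(15) -> b = 7; heap: [0-6 ALLOC][7-21 ALLOC][22-59 FREE]
Op 3: c = malloc(3) -> c = 22; heap: [0-6 ALLOC][7-21 ALLOC][22-24 ALLOC][25-59 FREE]
Op 4: free(a) -> (freed a); heap: [0-6 FREE][7-21 ALLOC][22-24 ALLOC][25-59 FREE]
Op 5: c = realloc(c, 9) -> c = 22; heap: [0-6 FREE][7-21 ALLOC][22-30 ALLOC][31-59 FREE]
Op 6: free(b) -> (freed b); heap: [0-21 FREE][22-30 ALLOC][31-59 FREE]
Free blocks: [22 29] total_free=51 largest=29 -> 100*(51-29)/51 = 2200/51 ≈ 43.137 -> rounds to 43

Answer: 43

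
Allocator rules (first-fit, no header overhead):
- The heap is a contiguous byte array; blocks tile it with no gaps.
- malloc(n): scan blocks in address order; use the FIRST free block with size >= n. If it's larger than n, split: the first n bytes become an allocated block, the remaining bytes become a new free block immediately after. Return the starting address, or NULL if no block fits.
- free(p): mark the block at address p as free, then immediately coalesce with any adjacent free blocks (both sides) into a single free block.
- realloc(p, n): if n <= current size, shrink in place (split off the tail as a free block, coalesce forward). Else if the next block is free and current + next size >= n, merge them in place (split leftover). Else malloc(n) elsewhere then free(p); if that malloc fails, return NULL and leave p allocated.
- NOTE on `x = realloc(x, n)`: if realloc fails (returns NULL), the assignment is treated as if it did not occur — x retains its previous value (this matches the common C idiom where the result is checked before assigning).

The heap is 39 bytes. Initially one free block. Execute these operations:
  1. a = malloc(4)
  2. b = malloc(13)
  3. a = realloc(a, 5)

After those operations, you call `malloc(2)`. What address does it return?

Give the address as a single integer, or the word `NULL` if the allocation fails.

Answer: 0

Derivation:
Op 1: a = malloc(4) -> a = 0; heap: [0-3 ALLOC][4-38 FREE]
Op 2: b = malloc(13) -> b = 4; heap: [0-3 ALLOC][4-16 ALLOC][17-38 FREE]
Op 3: a = realloc(a, 5) -> a = 17; heap: [0-3 FREE][4-16 ALLOC][17-21 ALLOC][22-38 FREE]
malloc(2): first-fit scan over [0-3 FREE][4-16 ALLOC][17-21 ALLOC][22-38 FREE] -> 0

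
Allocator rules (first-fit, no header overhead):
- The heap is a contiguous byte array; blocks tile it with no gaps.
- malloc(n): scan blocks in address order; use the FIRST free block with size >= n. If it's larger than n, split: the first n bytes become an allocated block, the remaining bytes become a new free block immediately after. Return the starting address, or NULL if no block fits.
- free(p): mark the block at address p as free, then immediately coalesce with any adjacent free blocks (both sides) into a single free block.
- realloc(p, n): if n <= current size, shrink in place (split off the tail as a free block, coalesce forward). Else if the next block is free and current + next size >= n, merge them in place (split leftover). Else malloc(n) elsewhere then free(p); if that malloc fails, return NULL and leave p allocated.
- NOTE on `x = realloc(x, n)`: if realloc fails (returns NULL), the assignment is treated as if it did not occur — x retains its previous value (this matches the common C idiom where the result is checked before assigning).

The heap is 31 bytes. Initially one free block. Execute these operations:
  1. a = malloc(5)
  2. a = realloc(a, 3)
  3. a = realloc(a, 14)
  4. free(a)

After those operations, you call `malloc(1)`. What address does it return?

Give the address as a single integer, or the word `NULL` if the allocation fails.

Answer: 0

Derivation:
Op 1: a = malloc(5) -> a = 0; heap: [0-4 ALLOC][5-30 FREE]
Op 2: a = realloc(a, 3) -> a = 0; heap: [0-2 ALLOC][3-30 FREE]
Op 3: a = realloc(a, 14) -> a = 0; heap: [0-13 ALLOC][14-30 FREE]
Op 4: free(a) -> (freed a); heap: [0-30 FREE]
malloc(1): first-fit scan over [0-30 FREE] -> 0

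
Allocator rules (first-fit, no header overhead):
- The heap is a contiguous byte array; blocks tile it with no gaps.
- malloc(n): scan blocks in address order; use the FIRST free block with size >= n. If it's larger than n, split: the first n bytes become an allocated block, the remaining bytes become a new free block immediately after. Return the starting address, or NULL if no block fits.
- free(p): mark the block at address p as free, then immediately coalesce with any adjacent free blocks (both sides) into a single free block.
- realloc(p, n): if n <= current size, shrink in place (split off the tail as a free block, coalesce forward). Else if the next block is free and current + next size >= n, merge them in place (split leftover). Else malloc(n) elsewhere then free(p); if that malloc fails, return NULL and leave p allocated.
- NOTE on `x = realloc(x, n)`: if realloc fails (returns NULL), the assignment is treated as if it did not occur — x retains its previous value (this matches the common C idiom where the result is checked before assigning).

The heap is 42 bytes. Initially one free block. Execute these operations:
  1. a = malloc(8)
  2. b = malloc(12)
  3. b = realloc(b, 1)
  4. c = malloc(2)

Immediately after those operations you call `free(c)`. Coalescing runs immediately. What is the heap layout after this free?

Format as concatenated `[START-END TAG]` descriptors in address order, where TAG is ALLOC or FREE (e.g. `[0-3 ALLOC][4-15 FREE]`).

Op 1: a = malloc(8) -> a = 0; heap: [0-7 ALLOC][8-41 FREE]
Op 2: b = malloc(12) -> b = 8; heap: [0-7 ALLOC][8-19 ALLOC][20-41 FREE]
Op 3: b = realloc(b, 1) -> b = 8; heap: [0-7 ALLOC][8-8 ALLOC][9-41 FREE]
Op 4: c = malloc(2) -> c = 9; heap: [0-7 ALLOC][8-8 ALLOC][9-10 ALLOC][11-41 FREE]
free(c): c = 9 -> block [9-10 ALLOC]; mark free, coalesce with adjacent free neighbors -> [0-7 ALLOC][8-8 ALLOC][9-41 FREE]

Answer: [0-7 ALLOC][8-8 ALLOC][9-41 FREE]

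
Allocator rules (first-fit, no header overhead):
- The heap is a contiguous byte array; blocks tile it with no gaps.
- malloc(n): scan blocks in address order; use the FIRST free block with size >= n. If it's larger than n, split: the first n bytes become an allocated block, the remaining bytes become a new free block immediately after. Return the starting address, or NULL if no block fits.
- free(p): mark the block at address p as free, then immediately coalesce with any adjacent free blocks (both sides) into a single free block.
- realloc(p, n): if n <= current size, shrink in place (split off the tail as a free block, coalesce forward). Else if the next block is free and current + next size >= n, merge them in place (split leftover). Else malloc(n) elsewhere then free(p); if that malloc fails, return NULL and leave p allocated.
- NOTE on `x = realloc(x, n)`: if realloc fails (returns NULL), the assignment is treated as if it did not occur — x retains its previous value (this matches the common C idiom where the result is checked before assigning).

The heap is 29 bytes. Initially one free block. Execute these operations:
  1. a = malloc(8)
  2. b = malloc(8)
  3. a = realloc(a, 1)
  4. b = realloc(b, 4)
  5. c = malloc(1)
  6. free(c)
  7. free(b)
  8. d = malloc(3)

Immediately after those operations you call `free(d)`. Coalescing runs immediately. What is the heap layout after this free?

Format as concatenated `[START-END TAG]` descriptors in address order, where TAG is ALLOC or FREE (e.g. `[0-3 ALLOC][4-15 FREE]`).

Answer: [0-0 ALLOC][1-28 FREE]

Derivation:
Op 1: a = malloc(8) -> a = 0; heap: [0-7 ALLOC][8-28 FREE]
Op 2: b = malloc(8) -> b = 8; heap: [0-7 ALLOC][8-15 ALLOC][16-28 FREE]
Op 3: a = realloc(a, 1) -> a = 0; heap: [0-0 ALLOC][1-7 FREE][8-15 ALLOC][16-28 FREE]
Op 4: b = realloc(b, 4) -> b = 8; heap: [0-0 ALLOC][1-7 FREE][8-11 ALLOC][12-28 FREE]
Op 5: c = malloc(1) -> c = 1; heap: [0-0 ALLOC][1-1 ALLOC][2-7 FREE][8-11 ALLOC][12-28 FREE]
Op 6: free(c) -> (freed c); heap: [0-0 ALLOC][1-7 FREE][8-11 ALLOC][12-28 FREE]
Op 7: free(b) -> (freed b); heap: [0-0 ALLOC][1-28 FREE]
Op 8: d = malloc(3) -> d = 1; heap: [0-0 ALLOC][1-3 ALLOC][4-28 FREE]
free(d): d = 1 -> block [1-3 ALLOC]; mark free, coalesce with adjacent free neighbors -> [0-0 ALLOC][1-28 FREE]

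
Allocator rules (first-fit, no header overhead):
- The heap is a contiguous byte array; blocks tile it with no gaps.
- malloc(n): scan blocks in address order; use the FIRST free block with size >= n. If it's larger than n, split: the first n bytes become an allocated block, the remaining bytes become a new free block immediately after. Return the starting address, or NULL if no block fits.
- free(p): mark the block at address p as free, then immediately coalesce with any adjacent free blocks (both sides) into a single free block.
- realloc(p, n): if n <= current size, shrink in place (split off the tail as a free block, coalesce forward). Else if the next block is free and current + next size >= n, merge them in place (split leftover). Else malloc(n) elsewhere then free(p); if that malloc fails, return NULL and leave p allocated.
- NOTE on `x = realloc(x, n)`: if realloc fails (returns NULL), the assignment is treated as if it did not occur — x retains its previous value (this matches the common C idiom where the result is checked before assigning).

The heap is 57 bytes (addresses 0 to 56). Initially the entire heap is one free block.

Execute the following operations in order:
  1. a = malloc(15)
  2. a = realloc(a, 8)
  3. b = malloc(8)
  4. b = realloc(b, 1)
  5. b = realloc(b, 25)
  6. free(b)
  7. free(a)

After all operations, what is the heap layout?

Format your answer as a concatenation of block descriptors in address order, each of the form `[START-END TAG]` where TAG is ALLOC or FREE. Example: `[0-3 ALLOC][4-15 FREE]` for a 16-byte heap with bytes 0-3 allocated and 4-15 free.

Answer: [0-56 FREE]

Derivation:
Op 1: a = malloc(15) -> a = 0; heap: [0-14 ALLOC][15-56 FREE]
Op 2: a = realloc(a, 8) -> a = 0; heap: [0-7 ALLOC][8-56 FREE]
Op 3: b = malloc(8) -> b = 8; heap: [0-7 ALLOC][8-15 ALLOC][16-56 FREE]
Op 4: b = realloc(b, 1) -> b = 8; heap: [0-7 ALLOC][8-8 ALLOC][9-56 FREE]
Op 5: b = realloc(b, 25) -> b = 8; heap: [0-7 ALLOC][8-32 ALLOC][33-56 FREE]
Op 6: free(b) -> (freed b); heap: [0-7 ALLOC][8-56 FREE]
Op 7: free(a) -> (freed a); heap: [0-56 FREE]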